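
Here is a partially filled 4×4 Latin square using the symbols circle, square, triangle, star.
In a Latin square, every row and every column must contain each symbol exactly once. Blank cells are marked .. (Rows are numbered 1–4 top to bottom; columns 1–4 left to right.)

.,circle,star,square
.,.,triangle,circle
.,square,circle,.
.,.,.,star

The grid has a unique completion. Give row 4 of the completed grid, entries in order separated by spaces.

Row 4, column 2: row 4 has {star} and column 2 has {circle, square}, leaving only triangle.
Row 4, column 3: row 4 has {triangle, star} and column 3 has {circle, triangle, star}, leaving only square.
Row 4, column 1: row 4 has {square, triangle, star} and column 1 has {}, leaving only circle.
So row 4 reads: circle triangle square star.

circle triangle square star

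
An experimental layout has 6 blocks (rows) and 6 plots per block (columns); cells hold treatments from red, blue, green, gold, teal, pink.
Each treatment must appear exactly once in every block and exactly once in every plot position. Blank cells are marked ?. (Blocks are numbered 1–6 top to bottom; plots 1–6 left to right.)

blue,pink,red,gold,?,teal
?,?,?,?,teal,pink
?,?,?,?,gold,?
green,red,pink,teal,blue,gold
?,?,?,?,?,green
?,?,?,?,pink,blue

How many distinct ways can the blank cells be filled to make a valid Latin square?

20

Block 1, plot 5: eliminating its block and plot leaves {green}.
Block 2, plot 1: eliminating its block and plot leaves {red, gold}.
Block 2, plot 2: eliminating its block and plot leaves {blue, green, gold}.
Block 2, plot 3: eliminating its block and plot leaves {blue, green, gold}.
Block 2, plot 4: eliminating its block and plot leaves {red, blue, green}.
Block 3, plot 1: eliminating its block and plot leaves {red, teal, pink}.
Block 3, plot 2: eliminating its block and plot leaves {blue, green, teal}.
Block 3, plot 3: eliminating its block and plot leaves {blue, green, teal}.
Block 3, plot 4: eliminating its block and plot leaves {red, blue, green, pink}.
Block 3, plot 6: eliminating its block and plot leaves {red}.
Block 5, plot 1: eliminating its block and plot leaves {red, gold, teal, pink}.
Block 5, plot 2: eliminating its block and plot leaves {blue, gold, teal}.
Block 5, plot 3: eliminating its block and plot leaves {blue, gold, teal}.
Block 5, plot 4: eliminating its block and plot leaves {red, blue, pink}.
Block 5, plot 5: eliminating its block and plot leaves {red}.
Block 6, plot 1: eliminating its block and plot leaves {red, gold, teal}.
Block 6, plot 2: eliminating its block and plot leaves {green, gold, teal}.
Block 6, plot 3: eliminating its block and plot leaves {green, gold, teal}.
Block 6, plot 4: eliminating its block and plot leaves {red, green}.
Enumerating the assignments across these blanks that avoid any block or plot repeat gives 20 completions.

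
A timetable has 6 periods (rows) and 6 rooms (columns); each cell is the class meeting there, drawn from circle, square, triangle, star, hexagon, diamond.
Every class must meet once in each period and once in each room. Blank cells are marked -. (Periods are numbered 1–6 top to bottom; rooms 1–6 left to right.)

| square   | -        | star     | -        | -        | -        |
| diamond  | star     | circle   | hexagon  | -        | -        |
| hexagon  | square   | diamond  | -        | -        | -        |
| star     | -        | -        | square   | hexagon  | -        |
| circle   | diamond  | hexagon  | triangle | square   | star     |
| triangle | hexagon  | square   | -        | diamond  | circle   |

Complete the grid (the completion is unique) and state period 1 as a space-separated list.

square triangle star diamond circle hexagon

Period 2, room 5: period 2 has {circle, star, hexagon, diamond} and room 5 has {square, hexagon, diamond}, leaving only triangle.
Period 1, room 5: period 1 has {square, star} and room 5 has {square, triangle, hexagon, diamond}, leaving only circle.
Period 1, room 2: period 1 has {circle, square, star} and room 2 has {square, star, hexagon, diamond}, leaving only triangle.
Period 1, room 4: period 1 has {circle, square, triangle, star} and room 4 has {square, triangle, hexagon}, leaving only diamond.
Period 1, room 6: period 1 has {circle, square, triangle, star, diamond} and room 6 has {circle, star}, leaving only hexagon.
So period 1 reads: square triangle star diamond circle hexagon.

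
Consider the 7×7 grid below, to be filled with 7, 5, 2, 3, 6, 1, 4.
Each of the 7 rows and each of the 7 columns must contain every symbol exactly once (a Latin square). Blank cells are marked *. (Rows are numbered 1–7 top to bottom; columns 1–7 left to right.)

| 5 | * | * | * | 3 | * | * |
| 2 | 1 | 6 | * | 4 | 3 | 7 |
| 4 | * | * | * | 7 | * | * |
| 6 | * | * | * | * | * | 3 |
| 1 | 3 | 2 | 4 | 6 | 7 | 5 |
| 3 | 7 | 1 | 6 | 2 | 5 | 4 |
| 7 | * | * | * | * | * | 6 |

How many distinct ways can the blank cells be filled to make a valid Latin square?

14

Row 1, column 2: eliminating its row and column leaves {2, 6, 4}.
Row 1, column 3: eliminating its row and column leaves {7, 4}.
Row 1, column 4: eliminating its row and column leaves {7, 2, 1}.
Row 1, column 6: eliminating its row and column leaves {2, 6, 1, 4}.
Row 1, column 7: eliminating its row and column leaves {2, 1}.
Row 2, column 4: eliminating its row and column leaves {5}.
Row 3, column 2: eliminating its row and column leaves {5, 2, 6}.
Row 3, column 3: eliminating its row and column leaves {5, 3}.
Row 3, column 4: eliminating its row and column leaves {5, 2, 3, 1}.
Row 3, column 6: eliminating its row and column leaves {2, 6, 1}.
Row 3, column 7: eliminating its row and column leaves {2, 1}.
Row 4, column 2: eliminating its row and column leaves {5, 2, 4}.
Row 4, column 3: eliminating its row and column leaves {7, 5, 4}.
Row 4, column 4: eliminating its row and column leaves {7, 5, 2, 1}.
Row 4, column 5: eliminating its row and column leaves {5, 1}.
Row 4, column 6: eliminating its row and column leaves {2, 1, 4}.
Row 7, column 2: eliminating its row and column leaves {5, 2, 4}.
Row 7, column 3: eliminating its row and column leaves {5, 3, 4}.
Row 7, column 4: eliminating its row and column leaves {5, 2, 3, 1}.
Row 7, column 5: eliminating its row and column leaves {5, 1}.
Row 7, column 6: eliminating its row and column leaves {2, 1, 4}.
Enumerating the assignments across these blanks that avoid any row or column repeat gives 14 completions.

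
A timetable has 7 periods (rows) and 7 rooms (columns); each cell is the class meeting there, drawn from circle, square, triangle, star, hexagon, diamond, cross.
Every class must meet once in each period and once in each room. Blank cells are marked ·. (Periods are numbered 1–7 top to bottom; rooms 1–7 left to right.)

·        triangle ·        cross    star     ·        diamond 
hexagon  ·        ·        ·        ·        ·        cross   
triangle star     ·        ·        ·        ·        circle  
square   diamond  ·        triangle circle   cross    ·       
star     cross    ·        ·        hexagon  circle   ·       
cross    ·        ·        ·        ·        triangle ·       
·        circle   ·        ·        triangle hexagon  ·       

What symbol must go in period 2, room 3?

triangle

Period 1, room 1: period 1 has {triangle, star, diamond, cross} and room 1 has {square, triangle, star, hexagon, cross}, leaving only circle.
Period 1, room 6: period 1 has {circle, triangle, star, diamond, cross} and room 6 has {circle, triangle, hexagon, cross}, leaving only square.
Period 1, room 3: period 1 has {circle, square, triangle, star, diamond, cross} and room 3 has {}, leaving only hexagon.
Period 2, room 2: period 2 has {hexagon, cross} and room 2 has {circle, triangle, star, diamond, cross}, leaving only square.
Period 2, room 5: period 2 has {square, hexagon, cross} and room 5 has {circle, triangle, star, hexagon}, leaving only diamond.
Period 2, room 6: period 2 has {square, hexagon, diamond, cross} and room 6 has {circle, square, triangle, hexagon, cross}, leaving only star.
Period 2, room 4: period 2 has {square, star, hexagon, diamond, cross} and room 4 has {triangle, cross}, leaving only circle.
Period 2 already has {circle, square, star, hexagon, diamond, cross} and room 3 already has {hexagon}, so period 2, room 3 must be triangle.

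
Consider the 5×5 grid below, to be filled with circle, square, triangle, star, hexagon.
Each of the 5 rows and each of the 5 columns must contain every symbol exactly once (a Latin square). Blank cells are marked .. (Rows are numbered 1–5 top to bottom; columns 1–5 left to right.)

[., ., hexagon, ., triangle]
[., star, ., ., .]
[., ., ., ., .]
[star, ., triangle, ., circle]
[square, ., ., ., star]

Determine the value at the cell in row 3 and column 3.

Row 1, column 1: row 1 has {triangle, hexagon} and column 1 has {square, star}, leaving only circle.
Row 1, column 2: row 1 has {circle, triangle, hexagon} and column 2 has {star}, leaving only square.
Row 1, column 4: row 1 has {circle, square, triangle, hexagon} and column 4 has {}, leaving only star.
Row 4, column 2: row 4 has {circle, triangle, star} and column 2 has {square, star}, leaving only hexagon.
Row 4, column 4: row 4 has {circle, triangle, star, hexagon} and column 4 has {star}, leaving only square.
Row 5, column 3: row 5 has {square, star} and column 3 has {triangle, hexagon}, leaving only circle.
Row 2, column 3: row 2 has {star} and column 3 has {circle, triangle, hexagon}, leaving only square.
Row 3 already has {} and column 3 already has {circle, square, triangle, hexagon}, so row 3, column 3 must be star.

star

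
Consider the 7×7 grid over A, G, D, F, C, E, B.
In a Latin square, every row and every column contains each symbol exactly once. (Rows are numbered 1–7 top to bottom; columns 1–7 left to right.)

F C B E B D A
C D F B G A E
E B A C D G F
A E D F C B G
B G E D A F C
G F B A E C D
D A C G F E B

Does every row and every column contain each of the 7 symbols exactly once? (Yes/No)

Row 1 contains B twice (at columns 3 and 5), so it is not a permutation.

No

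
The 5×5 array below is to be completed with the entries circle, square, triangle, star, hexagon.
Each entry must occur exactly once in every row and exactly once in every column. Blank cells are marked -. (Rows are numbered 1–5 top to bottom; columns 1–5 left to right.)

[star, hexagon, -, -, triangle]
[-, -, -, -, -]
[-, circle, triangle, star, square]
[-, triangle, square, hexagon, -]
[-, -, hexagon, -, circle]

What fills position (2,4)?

Row 1, column 3: row 1 has {triangle, star, hexagon} and column 3 has {square, triangle, hexagon}, leaving only circle.
Row 1, column 4: row 1 has {circle, triangle, star, hexagon} and column 4 has {star, hexagon}, leaving only square.
Row 2, column 3: row 2 has {} and column 3 has {circle, square, triangle, hexagon}, leaving only star.
Row 2, column 2: row 2 has {star} and column 2 has {circle, triangle, hexagon}, leaving only square.
Row 2, column 5: row 2 has {square, star} and column 5 has {circle, square, triangle}, leaving only hexagon.
Row 3, column 1: row 3 has {circle, square, triangle, star} and column 1 has {star}, leaving only hexagon.
Row 4, column 1: row 4 has {square, triangle, hexagon} and column 1 has {star, hexagon}, leaving only circle.
Row 2, column 1: row 2 has {square, star, hexagon} and column 1 has {circle, star, hexagon}, leaving only triangle.
Row 2 already has {square, triangle, star, hexagon} and column 4 already has {square, star, hexagon}, so row 2, column 4 must be circle.

circle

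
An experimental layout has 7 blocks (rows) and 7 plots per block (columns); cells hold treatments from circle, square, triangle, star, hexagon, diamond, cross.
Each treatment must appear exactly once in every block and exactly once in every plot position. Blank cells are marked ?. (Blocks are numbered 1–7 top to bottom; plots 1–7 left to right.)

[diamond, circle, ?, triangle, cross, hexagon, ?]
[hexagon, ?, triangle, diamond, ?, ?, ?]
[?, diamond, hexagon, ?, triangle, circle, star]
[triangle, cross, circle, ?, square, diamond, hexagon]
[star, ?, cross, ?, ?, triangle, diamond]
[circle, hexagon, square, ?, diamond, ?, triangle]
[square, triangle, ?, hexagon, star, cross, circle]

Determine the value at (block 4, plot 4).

Block 4 already has {circle, square, triangle, hexagon, diamond, cross} and plot 4 already has {triangle, hexagon, diamond}, so block 4, plot 4 must be star.

star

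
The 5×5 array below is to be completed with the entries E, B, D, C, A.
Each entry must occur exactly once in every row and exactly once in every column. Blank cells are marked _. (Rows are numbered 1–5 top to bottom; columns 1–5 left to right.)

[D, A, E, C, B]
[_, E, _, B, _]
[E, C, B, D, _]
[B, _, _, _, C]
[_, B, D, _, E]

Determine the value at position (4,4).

Row 3, column 5: row 3 has {E, B, D, C} and column 5 has {E, B, C}, leaving only A.
Row 2, column 5: row 2 has {E, B} and column 5 has {E, B, C, A}, leaving only D.
Row 4, column 2: row 4 has {B, C} and column 2 has {E, B, C, A}, leaving only D.
Row 4, column 3: row 4 has {B, D, C} and column 3 has {E, B, D}, leaving only A.
Row 4 already has {B, D, C, A} and column 4 already has {B, D, C}, so row 4, column 4 must be E.

E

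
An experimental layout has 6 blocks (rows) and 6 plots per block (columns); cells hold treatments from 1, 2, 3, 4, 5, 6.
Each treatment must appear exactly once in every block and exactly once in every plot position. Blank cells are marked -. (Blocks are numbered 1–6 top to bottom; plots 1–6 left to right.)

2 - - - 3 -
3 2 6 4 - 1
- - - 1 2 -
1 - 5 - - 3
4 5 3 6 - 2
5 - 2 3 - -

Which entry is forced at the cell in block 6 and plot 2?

Block 1, plot 4: block 1 has {2, 3} and plot 4 has {1, 3, 4, 6}, leaving only 5.
Block 2, plot 5: block 2 has {1, 2, 3, 4, 6} and plot 5 has {2, 3}, leaving only 5.
Block 3, plot 1: block 3 has {1, 2} and plot 1 has {1, 2, 3, 4, 5}, leaving only 6.
Block 3, plot 3: block 3 has {1, 2, 6} and plot 3 has {2, 3, 5, 6}, leaving only 4.
Block 1, plot 3: block 1 has {2, 3, 5} and plot 3 has {2, 3, 4, 5, 6}, leaving only 1.
Block 3, plot 2: block 3 has {1, 2, 4, 6} and plot 2 has {2, 5}, leaving only 3.
Block 3, plot 6: block 3 has {1, 2, 3, 4, 6} and plot 6 has {1, 2, 3}, leaving only 5.
Block 4, plot 4: block 4 has {1, 3, 5} and plot 4 has {1, 3, 4, 5, 6}, leaving only 2.
Block 5, plot 5: block 5 has {2, 3, 4, 5, 6} and plot 5 has {2, 3, 5}, leaving only 1.
Block 6, plot 2 is narrowed to {1, 4, 6}.
If it were 4, then block 4, plot 2 would be left with no valid symbol.
If it were 6, then block 4, plot 2 would be left with no valid symbol.
So block 6, plot 2 must be 1.

1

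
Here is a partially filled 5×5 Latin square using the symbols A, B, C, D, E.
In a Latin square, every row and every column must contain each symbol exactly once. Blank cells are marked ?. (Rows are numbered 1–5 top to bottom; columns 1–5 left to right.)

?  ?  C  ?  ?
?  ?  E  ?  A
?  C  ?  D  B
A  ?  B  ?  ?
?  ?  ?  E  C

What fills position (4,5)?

Row 3, column 1: row 3 has {B, C, D} and column 1 has {A}, leaving only E.
Row 3, column 3: row 3 has {B, C, D, E} and column 3 has {B, C, E}, leaving only A.
Row 4, column 4: row 4 has {A, B} and column 4 has {D, E}, leaving only C.
Row 2, column 4: row 2 has {A, E} and column 4 has {C, D, E}, leaving only B.
Row 1, column 4: row 1 has {C} and column 4 has {B, C, D, E}, leaving only A.
Row 2, column 2: row 2 has {A, B, E} and column 2 has {C}, leaving only D.
Row 2, column 1: row 2 has {A, B, D, E} and column 1 has {A, E}, leaving only C.
Row 4, column 2: row 4 has {A, B, C} and column 2 has {C, D}, leaving only E.
Row 4 already has {A, B, C, E} and column 5 already has {A, B, C}, so row 4, column 5 must be D.

D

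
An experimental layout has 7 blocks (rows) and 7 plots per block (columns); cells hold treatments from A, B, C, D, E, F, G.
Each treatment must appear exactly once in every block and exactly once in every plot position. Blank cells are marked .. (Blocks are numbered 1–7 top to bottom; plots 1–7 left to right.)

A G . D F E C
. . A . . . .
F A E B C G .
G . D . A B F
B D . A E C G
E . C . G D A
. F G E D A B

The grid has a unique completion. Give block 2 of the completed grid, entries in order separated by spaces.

D C A G B F E

Block 2, plot 5: block 2 has {A} and plot 5 has {A, C, D, E, F, G}, leaving only B.
Block 2, plot 6: block 2 has {A, B} and plot 6 has {A, B, C, D, E, G}, leaving only F.
Block 1, plot 3: block 1 has {A, C, D, E, F, G} and plot 3 has {A, C, D, E, G}, leaving only B.
Block 3, plot 7: block 3 has {A, B, C, E, F, G} and plot 7 has {A, B, C, F, G}, leaving only D.
Block 2, plot 7: block 2 has {A, B, F} and plot 7 has {A, B, C, D, F, G}, leaving only E.
Block 2, plot 2: block 2 has {A, B, E, F} and plot 2 has {A, D, F, G}, leaving only C.
Block 2, plot 1: block 2 has {A, B, C, E, F} and plot 1 has {A, B, E, F, G}, leaving only D.
Block 2, plot 4: block 2 has {A, B, C, D, E, F} and plot 4 has {A, B, D, E}, leaving only G.
So block 2 reads: D C A G B F E.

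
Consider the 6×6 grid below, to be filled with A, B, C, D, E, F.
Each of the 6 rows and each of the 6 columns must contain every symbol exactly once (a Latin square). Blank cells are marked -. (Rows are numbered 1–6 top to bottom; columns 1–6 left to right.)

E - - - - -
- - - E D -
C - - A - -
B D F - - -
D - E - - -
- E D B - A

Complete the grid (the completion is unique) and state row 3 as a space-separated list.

C F B A E D

Row 3, column 3: row 3 has {A, C} and column 3 has {D, E, F}, leaving only B.
Row 3, column 2: row 3 has {A, B, C} and column 2 has {D, E}, leaving only F.
Row 3, column 5: row 3 has {A, B, C, F} and column 5 has {D}, leaving only E.
Row 3, column 6: row 3 has {A, B, C, E, F} and column 6 has {A}, leaving only D.
So row 3 reads: C F B A E D.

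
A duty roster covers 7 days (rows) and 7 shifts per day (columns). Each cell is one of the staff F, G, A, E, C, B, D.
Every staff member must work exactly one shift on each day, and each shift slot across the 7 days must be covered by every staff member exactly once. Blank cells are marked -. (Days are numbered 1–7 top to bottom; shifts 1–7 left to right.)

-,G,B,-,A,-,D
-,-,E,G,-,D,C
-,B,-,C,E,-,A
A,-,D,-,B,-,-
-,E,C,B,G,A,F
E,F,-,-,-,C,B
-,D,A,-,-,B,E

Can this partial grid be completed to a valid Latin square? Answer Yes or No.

No

Day 2, shift 2: day 2 has {G, E, C, D} and shift 2 has {F, G, E, B, D}, so it must be A.
Day 2, shift 5: day 2 has {G, A, E, C, D} and shift 5 has {G, A, E, B}, so it must be F.
Day 2, shift 1: day 2 has {F, G, A, E, C, D} and shift 1 has {A, E}, so it must be B.
Day 4, shift 2: day 4 has {A, B, D} and shift 2 has {F, G, A, E, B, D}, so it must be C.
Day 4, shift 7: day 4 has {A, C, B, D} and shift 7 has {F, A, E, C, B, D}, so it must be G.
Day 5, shift 1: day 5 has {F, G, A, E, C, B} and shift 1 has {A, E, B}, so it must be D.
Day 6, shift 3: day 6 has {F, E, C, B} and shift 3 has {A, E, C, B, D}, so it must be G.
Day 3, shift 3: day 3 has {A, E, C, B} and shift 3 has {G, A, E, C, B, D}, so it must be F.
Day 3, shift 1: day 3 has {F, A, E, C, B} and shift 1 has {A, E, B, D}, so it must be G.
Now day 3, shift 6: day 3 together with shift 6 already contain {F, G, A, E, C, B, D} — every symbol — so nothing can go there. The grid has no valid completion.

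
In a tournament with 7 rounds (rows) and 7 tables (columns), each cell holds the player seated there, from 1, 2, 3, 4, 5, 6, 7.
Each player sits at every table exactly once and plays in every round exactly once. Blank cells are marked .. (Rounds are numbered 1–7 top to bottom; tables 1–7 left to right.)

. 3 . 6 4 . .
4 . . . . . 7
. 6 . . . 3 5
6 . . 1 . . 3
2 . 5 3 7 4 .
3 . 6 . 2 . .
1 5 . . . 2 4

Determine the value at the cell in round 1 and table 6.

1

Round 3, table 1: round 3 has {3, 5, 6} and table 1 has {1, 2, 3, 4, 6}, leaving only 7.
Round 1, table 1: round 1 has {3, 4, 6} and table 1 has {1, 2, 3, 4, 6, 7}, leaving only 5.
Round 3, table 5: round 3 has {3, 5, 6, 7} and table 5 has {2, 4, 7}, leaving only 1.
Round 4, table 5: round 4 has {1, 3, 6} and table 5 has {1, 2, 4, 7}, leaving only 5.
Round 4, table 6: round 4 has {1, 3, 5, 6} and table 6 has {2, 3, 4}, leaving only 7.
Round 1 already has {3, 4, 5, 6} and table 6 already has {2, 3, 4, 7}, so round 1, table 6 must be 1.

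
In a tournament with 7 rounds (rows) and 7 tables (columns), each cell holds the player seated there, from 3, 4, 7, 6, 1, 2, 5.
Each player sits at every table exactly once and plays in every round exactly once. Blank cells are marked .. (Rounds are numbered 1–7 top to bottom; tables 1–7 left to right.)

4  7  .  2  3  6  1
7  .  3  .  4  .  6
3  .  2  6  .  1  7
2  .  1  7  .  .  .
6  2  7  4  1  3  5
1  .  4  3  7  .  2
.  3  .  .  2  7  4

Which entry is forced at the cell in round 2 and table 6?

Round 1, table 3: round 1 has {3, 4, 7, 6, 1, 2} and table 3 has {3, 4, 7, 1, 2}, leaving only 5.
Round 3, table 5: round 3 has {3, 7, 6, 1, 2} and table 5 has {3, 4, 7, 1, 2}, leaving only 5.
Round 3, table 2: round 3 has {3, 7, 6, 1, 2, 5} and table 2 has {3, 7, 2}, leaving only 4.
Round 4, table 5: round 4 has {7, 1, 2} and table 5 has {3, 4, 7, 1, 2, 5}, leaving only 6.
Round 4, table 2: round 4 has {7, 6, 1, 2} and table 2 has {3, 4, 7, 2}, leaving only 5.
Round 2, table 2: round 2 has {3, 4, 7, 6} and table 2 has {3, 4, 7, 2, 5}, leaving only 1.
Round 2, table 4: round 2 has {3, 4, 7, 6, 1} and table 4 has {3, 4, 7, 6, 2}, leaving only 5.
Round 2 already has {3, 4, 7, 6, 1, 5} and table 6 already has {3, 7, 6, 1}, so round 2, table 6 must be 2.

2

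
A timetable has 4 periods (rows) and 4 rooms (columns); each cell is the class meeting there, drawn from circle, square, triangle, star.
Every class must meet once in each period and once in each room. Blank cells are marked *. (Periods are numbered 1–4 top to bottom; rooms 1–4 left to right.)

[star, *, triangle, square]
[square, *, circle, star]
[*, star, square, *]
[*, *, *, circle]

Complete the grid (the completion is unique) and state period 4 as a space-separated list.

Period 4, room 1: period 4 has {circle} and room 1 has {square, star}, leaving only triangle.
Period 4, room 2: period 4 has {circle, triangle} and room 2 has {star}, leaving only square.
Period 4, room 3: period 4 has {circle, square, triangle} and room 3 has {circle, square, triangle}, leaving only star.
So period 4 reads: triangle square star circle.

triangle square star circle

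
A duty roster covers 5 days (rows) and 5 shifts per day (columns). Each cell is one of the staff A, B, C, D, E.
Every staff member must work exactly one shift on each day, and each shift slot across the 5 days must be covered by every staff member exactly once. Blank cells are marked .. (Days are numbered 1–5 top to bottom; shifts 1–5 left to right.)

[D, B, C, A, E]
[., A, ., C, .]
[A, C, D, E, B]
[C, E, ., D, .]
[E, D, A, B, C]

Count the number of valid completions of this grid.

Day 2, shift 1: eliminating its day and shift leaves {B}.
Day 2, shift 3: eliminating its day and shift leaves {B, E}.
Day 2, shift 5: eliminating its day and shift leaves {D}.
Day 4, shift 3: eliminating its day and shift leaves {B}.
Day 4, shift 5: eliminating its day and shift leaves {A}.
Only one assignment across all blanks avoids any day or shift repeat, giving 1 completion.

1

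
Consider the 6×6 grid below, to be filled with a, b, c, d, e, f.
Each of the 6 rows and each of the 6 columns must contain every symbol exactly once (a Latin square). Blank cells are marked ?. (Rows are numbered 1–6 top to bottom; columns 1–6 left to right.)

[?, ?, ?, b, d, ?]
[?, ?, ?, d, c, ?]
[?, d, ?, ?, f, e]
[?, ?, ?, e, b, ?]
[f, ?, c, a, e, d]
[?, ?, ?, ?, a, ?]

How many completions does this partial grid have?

Row 1, column 1: eliminating its row and column leaves {a, c, e}.
Row 1, column 2: eliminating its row and column leaves {a, c, e, f}.
Row 1, column 3: eliminating its row and column leaves {a, e, f}.
Row 1, column 6: eliminating its row and column leaves {a, c, f}.
Row 2, column 1: eliminating its row and column leaves {a, b, e}.
Row 2, column 2: eliminating its row and column leaves {a, b, e, f}.
Row 2, column 3: eliminating its row and column leaves {a, b, e, f}.
Row 2, column 6: eliminating its row and column leaves {a, b, f}.
Row 3, column 1: eliminating its row and column leaves {a, b, c}.
Row 3, column 3: eliminating its row and column leaves {a, b}.
Row 3, column 4: eliminating its row and column leaves {c}.
Row 4, column 1: eliminating its row and column leaves {a, c, d}.
Row 4, column 2: eliminating its row and column leaves {a, c, f}.
Row 4, column 3: eliminating its row and column leaves {a, d, f}.
Row 4, column 6: eliminating its row and column leaves {a, c, f}.
Row 5, column 2: eliminating its row and column leaves {b}.
Row 6, column 1: eliminating its row and column leaves {b, c, d, e}.
Row 6, column 2: eliminating its row and column leaves {b, c, e, f}.
Row 6, column 3: eliminating its row and column leaves {b, d, e, f}.
Row 6, column 4: eliminating its row and column leaves {c, f}.
Row 6, column 6: eliminating its row and column leaves {b, c, f}.
Enumerating the assignments across these blanks that avoid any row or column repeat gives 22 completions.

22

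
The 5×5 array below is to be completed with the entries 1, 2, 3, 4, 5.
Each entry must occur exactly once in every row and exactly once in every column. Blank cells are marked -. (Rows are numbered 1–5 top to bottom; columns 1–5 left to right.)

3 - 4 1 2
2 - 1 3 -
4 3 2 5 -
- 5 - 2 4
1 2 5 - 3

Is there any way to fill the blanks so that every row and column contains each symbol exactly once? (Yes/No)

Row 1, column 2: row 1 together with column 2 already contain {1, 2, 3, 4, 5} — every symbol — so nothing can go there. The grid has no valid completion.

No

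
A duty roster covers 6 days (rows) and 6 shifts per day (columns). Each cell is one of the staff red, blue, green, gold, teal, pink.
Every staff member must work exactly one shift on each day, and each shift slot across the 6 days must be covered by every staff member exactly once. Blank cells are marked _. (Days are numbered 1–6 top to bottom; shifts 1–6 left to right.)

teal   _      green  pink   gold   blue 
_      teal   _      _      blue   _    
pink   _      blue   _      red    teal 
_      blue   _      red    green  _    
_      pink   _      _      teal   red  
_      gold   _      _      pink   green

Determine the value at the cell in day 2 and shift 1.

red

Day 1, shift 2: day 1 has {blue, green, gold, teal, pink} and shift 2 has {blue, gold, teal, pink}, leaving only red.
Day 3, shift 2: day 3 has {red, blue, teal, pink} and shift 2 has {red, blue, gold, teal, pink}, leaving only green.
Day 3, shift 4: day 3 has {red, blue, green, teal, pink} and shift 4 has {red, pink}, leaving only gold.
Day 2, shift 4: day 2 has {blue, teal} and shift 4 has {red, gold, pink}, leaving only green.
Day 4, shift 1: day 4 has {red, blue, green} and shift 1 has {teal, pink}, leaving only gold.
Day 2 already has {blue, green, teal} and shift 1 already has {gold, teal, pink}, so day 2, shift 1 must be red.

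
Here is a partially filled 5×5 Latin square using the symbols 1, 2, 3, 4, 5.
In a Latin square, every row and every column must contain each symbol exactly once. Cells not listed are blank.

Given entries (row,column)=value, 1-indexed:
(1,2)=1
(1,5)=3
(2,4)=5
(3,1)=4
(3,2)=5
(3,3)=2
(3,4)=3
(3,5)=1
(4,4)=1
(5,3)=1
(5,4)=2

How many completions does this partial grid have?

3

Row 1, column 1: eliminating its row and column leaves {2, 5}.
Row 1, column 3: eliminating its row and column leaves {4, 5}.
Row 1, column 4: eliminating its row and column leaves {4}.
Row 2, column 1: eliminating its row and column leaves {1, 2, 3}.
Row 2, column 2: eliminating its row and column leaves {2, 3, 4}.
Row 2, column 3: eliminating its row and column leaves {3, 4}.
Row 2, column 5: eliminating its row and column leaves {2, 4}.
Row 4, column 1: eliminating its row and column leaves {2, 3, 5}.
Row 4, column 2: eliminating its row and column leaves {2, 3, 4}.
Row 4, column 3: eliminating its row and column leaves {3, 4, 5}.
Row 4, column 5: eliminating its row and column leaves {2, 4, 5}.
Row 5, column 1: eliminating its row and column leaves {3, 5}.
Row 5, column 2: eliminating its row and column leaves {3, 4}.
Row 5, column 5: eliminating its row and column leaves {4, 5}.
Enumerating the assignments across these blanks that avoid any row or column repeat gives 3 completions.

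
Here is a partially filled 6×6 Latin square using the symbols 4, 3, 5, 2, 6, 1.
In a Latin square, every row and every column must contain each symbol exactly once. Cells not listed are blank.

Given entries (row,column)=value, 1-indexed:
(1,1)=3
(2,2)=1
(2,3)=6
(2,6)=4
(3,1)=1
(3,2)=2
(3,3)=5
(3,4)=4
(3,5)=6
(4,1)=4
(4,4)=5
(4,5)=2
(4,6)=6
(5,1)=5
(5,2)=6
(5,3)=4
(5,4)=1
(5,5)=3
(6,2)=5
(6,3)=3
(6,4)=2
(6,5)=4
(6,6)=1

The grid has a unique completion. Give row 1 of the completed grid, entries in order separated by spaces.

3 4 2 6 1 5

Row 1, column 2: row 1 has {3} and column 2 has {5, 2, 6, 1}, leaving only 4.
Row 1, column 4: row 1 has {4, 3} and column 4 has {4, 5, 2, 1}, leaving only 6.
Row 2, column 1: row 2 has {4, 6, 1} and column 1 has {4, 3, 5, 1}, leaving only 2.
Row 2, column 4: row 2 has {4, 2, 6, 1} and column 4 has {4, 5, 2, 6, 1}, leaving only 3.
Row 2, column 5: row 2 has {4, 3, 2, 6, 1} and column 5 has {4, 3, 2, 6}, leaving only 5.
Row 1, column 5: row 1 has {4, 3, 6} and column 5 has {4, 3, 5, 2, 6}, leaving only 1.
Row 1, column 3: row 1 has {4, 3, 6, 1} and column 3 has {4, 3, 5, 6}, leaving only 2.
Row 1, column 6: row 1 has {4, 3, 2, 6, 1} and column 6 has {4, 6, 1}, leaving only 5.
So row 1 reads: 3 4 2 6 1 5.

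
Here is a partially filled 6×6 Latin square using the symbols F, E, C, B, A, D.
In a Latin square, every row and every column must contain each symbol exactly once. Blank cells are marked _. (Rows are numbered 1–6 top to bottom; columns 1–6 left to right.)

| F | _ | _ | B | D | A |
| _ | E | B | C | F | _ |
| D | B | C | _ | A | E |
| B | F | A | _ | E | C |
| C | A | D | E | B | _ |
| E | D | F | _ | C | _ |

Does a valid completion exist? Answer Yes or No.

No row or column among the givens repeats a symbol, and propagating forced cells runs into no contradiction.
One valid completion exists (for instance, F C E B D A / A E B C F D / D B C F A E / B F A D E C / C A D E B F / E D F A C B).

Yes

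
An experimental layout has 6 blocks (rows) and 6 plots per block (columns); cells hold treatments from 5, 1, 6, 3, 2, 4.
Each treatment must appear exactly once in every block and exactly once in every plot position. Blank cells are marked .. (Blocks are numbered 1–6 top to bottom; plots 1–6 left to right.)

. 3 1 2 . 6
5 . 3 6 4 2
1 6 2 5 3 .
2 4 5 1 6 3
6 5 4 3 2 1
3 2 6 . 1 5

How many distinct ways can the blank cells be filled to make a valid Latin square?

Block 1, plot 1: eliminating its block and plot leaves {4}.
Block 1, plot 5: eliminating its block and plot leaves {5}.
Block 2, plot 2: eliminating its block and plot leaves {1}.
Block 3, plot 6: eliminating its block and plot leaves {4}.
Block 6, plot 4: eliminating its block and plot leaves {4}.
Only one assignment across all blanks avoids any block or plot repeat, giving 1 completion.

1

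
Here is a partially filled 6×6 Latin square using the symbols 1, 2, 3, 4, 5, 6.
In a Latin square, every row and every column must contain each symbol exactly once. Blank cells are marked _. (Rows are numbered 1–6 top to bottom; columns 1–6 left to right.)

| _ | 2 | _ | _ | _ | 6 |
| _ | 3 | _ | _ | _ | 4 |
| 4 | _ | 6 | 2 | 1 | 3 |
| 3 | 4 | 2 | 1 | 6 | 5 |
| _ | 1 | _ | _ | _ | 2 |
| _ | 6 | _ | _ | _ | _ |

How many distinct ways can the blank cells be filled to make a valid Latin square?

Row 1, column 1: eliminating its row and column leaves {1, 5}.
Row 1, column 3: eliminating its row and column leaves {1, 3, 4, 5}.
Row 1, column 4: eliminating its row and column leaves {3, 4, 5}.
Row 1, column 5: eliminating its row and column leaves {3, 4, 5}.
Row 2, column 1: eliminating its row and column leaves {1, 2, 5, 6}.
Row 2, column 3: eliminating its row and column leaves {1, 5}.
Row 2, column 4: eliminating its row and column leaves {5, 6}.
Row 2, column 5: eliminating its row and column leaves {2, 5}.
Row 3, column 2: eliminating its row and column leaves {5}.
Row 5, column 1: eliminating its row and column leaves {5, 6}.
Row 5, column 3: eliminating its row and column leaves {3, 4, 5}.
Row 5, column 4: eliminating its row and column leaves {3, 4, 5, 6}.
Row 5, column 5: eliminating its row and column leaves {3, 4, 5}.
Row 6, column 1: eliminating its row and column leaves {1, 2, 5}.
Row 6, column 3: eliminating its row and column leaves {1, 3, 4, 5}.
Row 6, column 4: eliminating its row and column leaves {3, 4, 5}.
Row 6, column 5: eliminating its row and column leaves {2, 3, 4, 5}.
Row 6, column 6: eliminating its row and column leaves {1}.
Enumerating the assignments across these blanks that avoid any row or column repeat gives 24 completions.

24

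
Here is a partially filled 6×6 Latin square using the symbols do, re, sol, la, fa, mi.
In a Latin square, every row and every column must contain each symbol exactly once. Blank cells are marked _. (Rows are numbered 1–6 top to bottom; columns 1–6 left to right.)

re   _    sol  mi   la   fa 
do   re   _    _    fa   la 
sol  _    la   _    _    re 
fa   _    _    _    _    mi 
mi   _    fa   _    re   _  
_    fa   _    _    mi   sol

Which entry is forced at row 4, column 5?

sol

Row 1, column 2: row 1 has {re, sol, la, fa, mi} and column 2 has {re, fa}, leaving only do.
Row 2, column 3: row 2 has {do, re, la, fa} and column 3 has {sol, la, fa}, leaving only mi.
Row 2, column 4: row 2 has {do, re, la, fa, mi} and column 4 has {mi}, leaving only sol.
Row 3, column 2: row 3 has {re, sol, la} and column 2 has {do, re, fa}, leaving only mi.
Row 3, column 5: row 3 has {re, sol, la, mi} and column 5 has {re, la, fa, mi}, leaving only do.
Row 4 already has {fa, mi} and column 5 already has {do, re, la, fa, mi}, so row 4, column 5 must be sol.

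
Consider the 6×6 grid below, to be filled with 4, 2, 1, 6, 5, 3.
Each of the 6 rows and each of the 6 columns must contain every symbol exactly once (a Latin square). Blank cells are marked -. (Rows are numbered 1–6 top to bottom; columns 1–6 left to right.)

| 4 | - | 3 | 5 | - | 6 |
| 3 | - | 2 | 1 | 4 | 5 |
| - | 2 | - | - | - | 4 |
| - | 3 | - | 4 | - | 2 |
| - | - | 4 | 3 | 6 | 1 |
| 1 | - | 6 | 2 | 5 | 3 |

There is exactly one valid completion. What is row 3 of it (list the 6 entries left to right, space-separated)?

5 2 1 6 3 4

Row 3, column 4: row 3 has {4, 2} and column 4 has {4, 2, 1, 5, 3}, leaving only 6.
Row 3, column 1: row 3 has {4, 2, 6} and column 1 has {4, 1, 3}, leaving only 5.
Row 3, column 3: row 3 has {4, 2, 6, 5} and column 3 has {4, 2, 6, 3}, leaving only 1.
Row 3, column 5: row 3 has {4, 2, 1, 6, 5} and column 5 has {4, 6, 5}, leaving only 3.
So row 3 reads: 5 2 1 6 3 4.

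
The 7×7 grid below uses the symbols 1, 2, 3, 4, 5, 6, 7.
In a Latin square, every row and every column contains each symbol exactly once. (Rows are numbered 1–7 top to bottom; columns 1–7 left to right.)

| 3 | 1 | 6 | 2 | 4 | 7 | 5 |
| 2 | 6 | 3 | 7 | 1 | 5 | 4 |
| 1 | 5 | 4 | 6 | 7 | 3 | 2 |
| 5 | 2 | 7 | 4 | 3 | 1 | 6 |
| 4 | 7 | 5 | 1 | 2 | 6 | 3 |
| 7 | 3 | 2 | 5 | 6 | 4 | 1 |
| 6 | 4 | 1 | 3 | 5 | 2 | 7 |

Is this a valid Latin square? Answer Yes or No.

Each row is a permutation of the 7 symbols, and so is each column.

Yes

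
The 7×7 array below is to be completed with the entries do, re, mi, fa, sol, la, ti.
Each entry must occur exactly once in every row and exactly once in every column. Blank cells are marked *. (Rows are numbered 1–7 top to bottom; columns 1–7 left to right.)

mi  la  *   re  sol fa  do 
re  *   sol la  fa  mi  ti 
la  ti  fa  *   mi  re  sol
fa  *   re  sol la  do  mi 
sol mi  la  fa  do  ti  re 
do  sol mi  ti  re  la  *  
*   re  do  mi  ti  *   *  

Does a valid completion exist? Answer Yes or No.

Row 4, column 2: row 4 together with column 2 already contain {do, re, mi, fa, sol, la, ti} — every symbol — so nothing can go there. The grid has no valid completion.

No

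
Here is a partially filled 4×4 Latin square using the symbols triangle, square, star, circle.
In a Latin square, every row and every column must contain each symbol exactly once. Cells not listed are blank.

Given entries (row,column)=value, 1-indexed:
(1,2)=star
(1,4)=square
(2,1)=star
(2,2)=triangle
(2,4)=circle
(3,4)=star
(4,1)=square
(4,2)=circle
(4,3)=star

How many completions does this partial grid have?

Row 1, column 1: eliminating its row and column leaves {triangle, circle}.
Row 1, column 3: eliminating its row and column leaves {triangle, circle}.
Row 2, column 3: eliminating its row and column leaves {square}.
Row 3, column 1: eliminating its row and column leaves {triangle, circle}.
Row 3, column 2: eliminating its row and column leaves {square}.
Row 3, column 3: eliminating its row and column leaves {triangle, square, circle}.
Row 4, column 4: eliminating its row and column leaves {triangle}.
Enumerating the assignments across these blanks that avoid any row or column repeat gives 2 completions.

2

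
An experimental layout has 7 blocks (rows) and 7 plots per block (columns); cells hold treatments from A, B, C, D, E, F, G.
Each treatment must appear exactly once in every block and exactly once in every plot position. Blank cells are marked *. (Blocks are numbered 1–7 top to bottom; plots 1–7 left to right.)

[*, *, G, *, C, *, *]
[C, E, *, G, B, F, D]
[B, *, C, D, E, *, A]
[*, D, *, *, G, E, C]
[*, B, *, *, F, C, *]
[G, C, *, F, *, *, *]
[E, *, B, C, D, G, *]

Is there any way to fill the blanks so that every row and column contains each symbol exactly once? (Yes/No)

Block 3, plot 6: block 3 together with plot 6 already contain {A, B, C, D, E, F, G} — every symbol — so nothing can go there. The grid has no valid completion.

No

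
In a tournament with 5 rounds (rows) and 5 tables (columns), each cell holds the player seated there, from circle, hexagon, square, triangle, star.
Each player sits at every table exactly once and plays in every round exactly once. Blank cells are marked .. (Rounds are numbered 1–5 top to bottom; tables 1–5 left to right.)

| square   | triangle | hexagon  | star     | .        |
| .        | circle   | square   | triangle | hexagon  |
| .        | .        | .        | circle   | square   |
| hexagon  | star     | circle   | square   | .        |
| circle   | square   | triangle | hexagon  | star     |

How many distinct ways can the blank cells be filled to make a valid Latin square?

1

Round 1, table 5: eliminating its round and table leaves {circle}.
Round 2, table 1: eliminating its round and table leaves {star}.
Round 3, table 1: eliminating its round and table leaves {triangle, star}.
Round 3, table 2: eliminating its round and table leaves {hexagon}.
Round 3, table 3: eliminating its round and table leaves {star}.
Round 4, table 5: eliminating its round and table leaves {triangle}.
Only one assignment across all blanks avoids any round or table repeat, giving 1 completion.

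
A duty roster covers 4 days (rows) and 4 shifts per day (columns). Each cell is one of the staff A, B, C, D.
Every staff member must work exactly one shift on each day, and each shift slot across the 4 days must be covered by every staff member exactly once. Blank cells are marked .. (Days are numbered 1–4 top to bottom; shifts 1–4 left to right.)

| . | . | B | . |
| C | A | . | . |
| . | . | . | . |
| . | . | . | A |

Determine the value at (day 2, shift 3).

D

Day 2 already has {A, C} and shift 3 already has {B}, so day 2, shift 3 must be D.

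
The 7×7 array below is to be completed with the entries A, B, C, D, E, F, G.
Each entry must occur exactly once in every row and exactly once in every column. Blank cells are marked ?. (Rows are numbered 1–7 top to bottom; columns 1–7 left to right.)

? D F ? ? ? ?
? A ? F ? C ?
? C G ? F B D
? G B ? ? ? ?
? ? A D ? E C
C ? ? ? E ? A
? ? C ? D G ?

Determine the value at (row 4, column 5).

Row 1, column 6: row 1 has {D, F} and column 6 has {B, C, E, G}, leaving only A.
Row 6, column 3: row 6 has {A, C, E} and column 3 has {A, B, C, F, G}, leaving only D.
Row 2, column 3: row 2 has {A, C, F} and column 3 has {A, B, C, D, F, G}, leaving only E.
Row 6, column 6: row 6 has {A, C, D, E} and column 6 has {A, B, C, E, G}, leaving only F.
Row 4, column 6: row 4 has {B, G} and column 6 has {A, B, C, E, F, G}, leaving only D.
Row 6, column 2: row 6 has {A, C, D, E, F} and column 2 has {A, C, D, G}, leaving only B.
Row 5, column 2: row 5 has {A, C, D, E} and column 2 has {A, B, C, D, G}, leaving only F.
Row 6, column 4: row 6 has {A, B, C, D, E, F} and column 4 has {D, F}, leaving only G.
Row 7, column 2: row 7 has {C, D, G} and column 2 has {A, B, C, D, F, G}, leaving only E.
Row 4, column 5 is narrowed to {A, C}.
If it were C, propagating the remaining blanks reaches a contradiction.
So row 4, column 5 must be A.

A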